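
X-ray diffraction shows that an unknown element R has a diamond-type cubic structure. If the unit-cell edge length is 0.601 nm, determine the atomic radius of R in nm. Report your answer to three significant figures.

In a diamond cubic lattice, nearest neighbors lie along the body diagonal with √3·a = 8r.
r = √3·a/8 = 1.7321 × 0.601 / 8 = 0.130 nm.

0.130 nm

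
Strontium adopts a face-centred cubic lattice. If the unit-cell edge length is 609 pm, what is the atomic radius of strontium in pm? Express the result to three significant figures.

215 pm

In an FCC lattice, atoms touch along the face diagonal, so √2·a = 4r.
r = √2·a/4 = 1.4142 × 609 / 4 = 215 pm.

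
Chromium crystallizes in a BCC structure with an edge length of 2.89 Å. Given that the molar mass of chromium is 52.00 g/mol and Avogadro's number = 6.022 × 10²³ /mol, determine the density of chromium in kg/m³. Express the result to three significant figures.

7150 kg/m³

A BCC unit cell contains Z = 2 atoms.
Cell volume: a³ = (2.89 Å)³ = (2.890 × 10^-8 cm)³ = 2.414 × 10^-23 cm³.
ρ = Z·M/(N_A·a³) = 2 × 52.00 / (6.022 × 10²³ × 2.414 × 10^-23) = 7.155 g/cm³ = 7150 kg/m³.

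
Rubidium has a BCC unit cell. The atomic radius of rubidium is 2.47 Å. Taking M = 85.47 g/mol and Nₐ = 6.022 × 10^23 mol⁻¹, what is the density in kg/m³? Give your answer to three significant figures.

In a BCC lattice, atoms touch along the body diagonal, so √3·a = 4r, giving a = 5.704 Å = 5.704 × 10^-8 cm.
With Z = 2, ρ = Z·M/(N_A·a³) = 2 × 85.47 / (6.022 × 10²³ × 1.856 × 10^-22) = 1.529 g/cm³ = 1530 kg/m³.

1530 kg/m³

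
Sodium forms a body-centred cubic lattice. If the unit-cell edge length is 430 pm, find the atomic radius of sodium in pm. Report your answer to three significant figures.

In a BCC lattice, atoms touch along the body diagonal, so √3·a = 4r.
r = √3·a/4 = 1.7321 × 430 / 4 = 186 pm.

186 pm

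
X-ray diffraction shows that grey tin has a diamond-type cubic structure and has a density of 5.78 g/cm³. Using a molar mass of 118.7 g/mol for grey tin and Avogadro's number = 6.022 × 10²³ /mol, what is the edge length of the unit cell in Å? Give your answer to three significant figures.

6.49 Å

With Z = 8 atoms per diamond cubic cell, a³ = Z·M/(N_A·ρ) = 8 × 118.7 / (6.022 × 10²³ × 5.780 g/cm³) = 2.728 × 10^-22 cm³.
a = (2.728 × 10^-22)^(1/3) = 6.486 × 10^-8 cm = 6.49 Å.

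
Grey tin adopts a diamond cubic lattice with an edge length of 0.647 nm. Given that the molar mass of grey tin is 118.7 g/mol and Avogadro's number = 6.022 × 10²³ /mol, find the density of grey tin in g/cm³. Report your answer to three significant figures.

5.82 g/cm³

A diamond cubic unit cell contains Z = 8 atoms.
Cell volume: a³ = (0.647 nm)³ = (6.470 × 10^-8 cm)³ = 2.708 × 10^-22 cm³.
ρ = Z·M/(N_A·a³) = 8 × 118.7 / (6.022 × 10²³ × 2.708 × 10^-22) = 5.822 g/cm³.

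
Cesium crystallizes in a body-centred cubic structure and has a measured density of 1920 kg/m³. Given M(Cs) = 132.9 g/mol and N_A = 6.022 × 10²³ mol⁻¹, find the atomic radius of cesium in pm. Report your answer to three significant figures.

For a BCC cell (Z = 2), a³ = Z·M/(N_A·ρ) = 2 × 132.9 / (6.022 × 10²³ × 1.920) = 2.299 × 10^-22 cm³, so a = 6.126 × 10^-8 cm = 612.6 pm.
Atoms touch along the body diagonal, so √3·a = 4r, so r = 0.4330 × a = 265 pm.

265 pm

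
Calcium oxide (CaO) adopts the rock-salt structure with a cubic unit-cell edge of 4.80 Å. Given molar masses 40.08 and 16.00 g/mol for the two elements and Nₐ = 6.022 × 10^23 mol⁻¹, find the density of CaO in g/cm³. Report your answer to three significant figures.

The rock-salt structure contains Z = 4 formula units per cell; M(CaO) = 40.08 + 16.00 = 56.08 g/mol.
a³ = (4.800 × 10^-8 cm)³ = 1.106 × 10^-22 cm³.
ρ = 4 × 56.08 / (6.022 × 10²³ × 1.106 × 10^-22) = 3.368 g/cm³.

3.37 g/cm³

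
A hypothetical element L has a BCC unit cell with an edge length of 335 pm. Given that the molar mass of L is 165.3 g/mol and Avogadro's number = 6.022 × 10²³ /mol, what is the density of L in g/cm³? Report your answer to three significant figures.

A BCC unit cell contains Z = 2 atoms.
Cell volume: a³ = (335 pm)³ = (3.350 × 10^-8 cm)³ = 3.760 × 10^-23 cm³.
ρ = Z·M/(N_A·a³) = 2 × 165.3 / (6.022 × 10²³ × 3.760 × 10^-23) = 14.60 g/cm³.

14.6 g/cm³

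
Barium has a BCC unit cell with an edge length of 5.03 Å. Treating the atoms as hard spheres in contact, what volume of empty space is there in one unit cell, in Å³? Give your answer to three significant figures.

In a BCC lattice atoms touch along the body diagonal, so √3·a = 4r, so r = 0.4330a = 2.178 Å.
V_cell = a³ = 127.3 Å³; V_atoms = 2 × (4/3)πr³ = 86.56 Å³.
Empty space = 127.3 − 86.56 = 40.7 Å³.

40.7 Å³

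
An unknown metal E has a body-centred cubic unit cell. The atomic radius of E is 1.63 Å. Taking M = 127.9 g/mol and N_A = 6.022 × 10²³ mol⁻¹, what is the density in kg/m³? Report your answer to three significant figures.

In a BCC lattice, atoms touch along the body diagonal, so √3·a = 4r, giving a = 3.764 Å = 3.764 × 10^-8 cm.
With Z = 2, ρ = Z·M/(N_A·a³) = 2 × 127.9 / (6.022 × 10²³ × 5.334 × 10^-23) = 7.963 g/cm³ = 7960 kg/m³.

7960 kg/m³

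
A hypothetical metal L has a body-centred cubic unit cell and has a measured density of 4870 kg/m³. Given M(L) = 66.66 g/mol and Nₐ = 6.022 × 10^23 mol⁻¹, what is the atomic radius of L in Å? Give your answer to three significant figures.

For a BCC cell (Z = 2), a³ = Z·M/(N_A·ρ) = 2 × 66.66 / (6.022 × 10²³ × 4.870) = 4.546 × 10^-23 cm³, so a = 3.569 × 10^-8 cm = 3.569 Å.
Atoms touch along the body diagonal, so √3·a = 4r, so r = 0.4330 × a = 1.55 Å.

1.55 Å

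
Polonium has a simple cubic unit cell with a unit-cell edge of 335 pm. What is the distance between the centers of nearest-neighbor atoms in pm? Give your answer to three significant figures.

335 pm

In a simple cubic structure, atoms touch along the cell edge, so a = 2r; the nearest-neighbor distance equals 2r = 1.000·a.
d = 1.000 × 335 = 335 pm.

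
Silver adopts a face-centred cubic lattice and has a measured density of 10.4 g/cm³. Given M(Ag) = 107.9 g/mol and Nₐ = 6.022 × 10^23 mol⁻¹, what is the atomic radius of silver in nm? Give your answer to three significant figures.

For an FCC cell (Z = 4), a³ = Z·M/(N_A·ρ) = 4 × 107.9 / (6.022 × 10²³ × 10.40) = 6.891 × 10^-23 cm³, so a = 4.100 × 10^-8 cm = 0.4100 nm.
Atoms touch along the face diagonal, so √2·a = 4r, so r = 0.3536 × a = 0.145 nm.

0.145 nm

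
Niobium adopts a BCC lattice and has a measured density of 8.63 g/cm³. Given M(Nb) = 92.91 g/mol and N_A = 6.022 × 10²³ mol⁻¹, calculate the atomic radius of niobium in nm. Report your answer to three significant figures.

0.143 nm

For a BCC cell (Z = 2), a³ = Z·M/(N_A·ρ) = 2 × 92.91 / (6.022 × 10²³ × 8.630) = 3.576 × 10^-23 cm³, so a = 3.294 × 10^-8 cm = 0.3294 nm.
Atoms touch along the body diagonal, so √3·a = 4r, so r = 0.4330 × a = 0.143 nm.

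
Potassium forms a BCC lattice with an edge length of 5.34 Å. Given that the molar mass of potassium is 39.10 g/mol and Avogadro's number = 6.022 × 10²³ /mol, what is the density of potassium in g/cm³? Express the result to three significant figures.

0.853 g/cm³

A BCC unit cell contains Z = 2 atoms.
Cell volume: a³ = (5.34 Å)³ = (5.340 × 10^-8 cm)³ = 1.523 × 10^-22 cm³.
ρ = Z·M/(N_A·a³) = 2 × 39.10 / (6.022 × 10²³ × 1.523 × 10^-22) = 0.8528 g/cm³.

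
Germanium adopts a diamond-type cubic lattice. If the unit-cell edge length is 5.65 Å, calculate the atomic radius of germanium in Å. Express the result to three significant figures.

1.22 Å

In a diamond cubic lattice, nearest neighbors lie along the body diagonal with √3·a = 8r.
r = √3·a/8 = 1.7321 × 5.65 / 8 = 1.22 Å.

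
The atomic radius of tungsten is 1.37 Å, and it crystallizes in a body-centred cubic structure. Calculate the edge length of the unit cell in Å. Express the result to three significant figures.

3.16 Å

In a BCC lattice, atoms touch along the body diagonal, so √3·a = 4r.
a = 4r/√3 = 4 × 1.37 / 1.7321 = 3.16 Å.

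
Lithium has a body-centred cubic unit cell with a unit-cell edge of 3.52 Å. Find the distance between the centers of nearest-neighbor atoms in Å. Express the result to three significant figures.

3.05 Å

In a BCC structure, atoms touch along the body diagonal, so √3·a = 4r; the nearest-neighbor distance equals 2r = 0.8660·a.
d = 0.8660 × 3.52 = 3.05 Å.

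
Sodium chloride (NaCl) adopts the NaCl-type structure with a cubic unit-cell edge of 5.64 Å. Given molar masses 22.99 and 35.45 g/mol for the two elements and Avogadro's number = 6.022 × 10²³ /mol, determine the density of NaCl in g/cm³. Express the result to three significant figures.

The NaCl-type structure contains Z = 4 formula units per cell; M(NaCl) = 22.99 + 35.45 = 58.44 g/mol.
a³ = (5.640 × 10^-8 cm)³ = 1.794 × 10^-22 cm³.
ρ = 4 × 58.44 / (6.022 × 10²³ × 1.794 × 10^-22) = 2.164 g/cm³.

2.16 g/cm³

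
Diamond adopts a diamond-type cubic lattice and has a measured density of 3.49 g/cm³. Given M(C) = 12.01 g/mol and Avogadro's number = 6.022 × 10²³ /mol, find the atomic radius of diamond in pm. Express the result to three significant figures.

For a diamond cubic cell (Z = 8), a³ = Z·M/(N_A·ρ) = 8 × 12.01 / (6.022 × 10²³ × 3.490) = 4.572 × 10^-23 cm³, so a = 3.576 × 10^-8 cm = 357.6 pm.
Nearest neighbors lie along the body diagonal with √3·a = 8r, so r = 0.2165 × a = 77.4 pm.

77.4 pm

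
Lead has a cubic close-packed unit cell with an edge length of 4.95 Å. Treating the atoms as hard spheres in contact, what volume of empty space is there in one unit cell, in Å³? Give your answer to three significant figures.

31.5 Å³

In an FCC lattice atoms touch along the face diagonal, so √2·a = 4r, so r = 0.3536a = 1.750 Å.
V_cell = a³ = 121.3 Å³; V_atoms = 4 × (4/3)πr³ = 89.81 Å³.
Empty space = 121.3 − 89.81 = 31.5 Å³.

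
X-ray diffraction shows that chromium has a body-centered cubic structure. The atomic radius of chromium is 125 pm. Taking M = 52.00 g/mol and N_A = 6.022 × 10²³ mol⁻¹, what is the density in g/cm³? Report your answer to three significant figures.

In a BCC lattice, atoms touch along the body diagonal, so √3·a = 4r, giving a = 288.7 pm = 2.887 × 10^-8 cm.
With Z = 2, ρ = Z·M/(N_A·a³) = 2 × 52.00 / (6.022 × 10²³ × 2.406 × 10^-23) = 7.179 g/cm³.

7.18 g/cm³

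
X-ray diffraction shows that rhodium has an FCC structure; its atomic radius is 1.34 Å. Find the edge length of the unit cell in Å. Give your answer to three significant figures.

3.79 Å

In an FCC lattice, atoms touch along the face diagonal, so √2·a = 4r.
a = 4r/√2 = 4 × 1.34 / 1.4142 = 3.79 Å.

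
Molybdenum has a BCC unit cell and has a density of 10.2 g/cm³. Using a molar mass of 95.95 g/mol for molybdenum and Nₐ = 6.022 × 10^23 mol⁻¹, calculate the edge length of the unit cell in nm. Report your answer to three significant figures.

0.315 nm

With Z = 2 atoms per BCC cell, a³ = Z·M/(N_A·ρ) = 2 × 95.95 / (6.022 × 10²³ × 10.20 g/cm³) = 3.124 × 10^-23 cm³.
a = (3.124 × 10^-23)^(1/3) = 3.150 × 10^-8 cm = 0.315 nm.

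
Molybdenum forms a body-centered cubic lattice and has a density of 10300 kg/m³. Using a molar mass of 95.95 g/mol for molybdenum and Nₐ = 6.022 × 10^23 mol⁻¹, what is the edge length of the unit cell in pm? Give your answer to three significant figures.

With Z = 2 atoms per BCC cell, a³ = Z·M/(N_A·ρ) = 2 × 95.95 / (6.022 × 10²³ × 10.30 g/cm³) = 3.094 × 10^-23 cm³.
a = (3.094 × 10^-23)^(1/3) = 3.139 × 10^-8 cm = 314 pm.

314 pm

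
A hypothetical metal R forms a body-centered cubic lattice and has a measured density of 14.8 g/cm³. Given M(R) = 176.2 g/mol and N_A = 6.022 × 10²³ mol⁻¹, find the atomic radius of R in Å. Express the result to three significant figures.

1.48 Å

For a BCC cell (Z = 2), a³ = Z·M/(N_A·ρ) = 2 × 176.2 / (6.022 × 10²³ × 14.80) = 3.954 × 10^-23 cm³, so a = 3.407 × 10^-8 cm = 3.407 Å.
Atoms touch along the body diagonal, so √3·a = 4r, so r = 0.4330 × a = 1.48 Å.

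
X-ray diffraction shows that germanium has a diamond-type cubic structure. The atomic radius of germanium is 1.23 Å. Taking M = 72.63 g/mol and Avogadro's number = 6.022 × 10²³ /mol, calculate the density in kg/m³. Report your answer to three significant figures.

5260 kg/m³

In a diamond cubic lattice, nearest neighbors lie along the body diagonal with √3·a = 8r, giving a = 5.681 Å = 5.681 × 10^-8 cm.
With Z = 8, ρ = Z·M/(N_A·a³) = 8 × 72.63 / (6.022 × 10²³ × 1.834 × 10^-22) = 5.262 g/cm³ = 5260 kg/m³.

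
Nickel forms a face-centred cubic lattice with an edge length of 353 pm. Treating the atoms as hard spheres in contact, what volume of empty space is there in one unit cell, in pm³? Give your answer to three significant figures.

1.14 × 10^7 pm³

In an FCC lattice atoms touch along the face diagonal, so √2·a = 4r, so r = 0.3536a = 124.8 pm.
V_cell = a³ = 4.399 × 10^7 pm³; V_atoms = 4 × (4/3)πr³ = 3.257 × 10^7 pm³.
Empty space = 4.399 × 10^7 − 3.257 × 10^7 = 1.14 × 10^7 pm³.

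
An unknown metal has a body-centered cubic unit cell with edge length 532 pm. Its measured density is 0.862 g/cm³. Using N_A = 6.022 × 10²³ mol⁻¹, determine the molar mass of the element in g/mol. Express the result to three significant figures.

39.1 g/mol

A BCC cell has Z = 2 atoms; a = 5.320 × 10^-8 cm.
M = ρ·N_A·a³/Z = 0.862 × 6.022 × 10²³ × 1.506 × 10^-22 / 2 = 39.1 g/mol.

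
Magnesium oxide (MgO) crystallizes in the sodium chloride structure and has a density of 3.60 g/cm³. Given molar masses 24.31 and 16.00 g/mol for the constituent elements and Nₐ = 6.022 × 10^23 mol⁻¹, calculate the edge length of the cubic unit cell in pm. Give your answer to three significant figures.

421 pm

M(MgO) = 40.31 g/mol; Z = 4 formula units per cell.
a³ = Z·M/(N_A·ρ) = 4 × 40.31 / (6.022 × 10²³ × 3.60) = 7.438 × 10^-23 cm³, so a = 4.205 × 10^-8 cm = 421 pm.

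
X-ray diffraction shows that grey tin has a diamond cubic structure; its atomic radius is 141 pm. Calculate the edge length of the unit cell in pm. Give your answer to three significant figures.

In a diamond cubic lattice, nearest neighbors lie along the body diagonal with √3·a = 8r.
a = 8r/√3 = 8 × 141 / 1.7321 = 651 pm.

651 pm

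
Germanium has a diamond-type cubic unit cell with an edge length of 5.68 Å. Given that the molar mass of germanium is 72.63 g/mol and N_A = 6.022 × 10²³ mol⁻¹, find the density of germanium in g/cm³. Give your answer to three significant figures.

A diamond cubic unit cell contains Z = 8 atoms.
Cell volume: a³ = (5.68 Å)³ = (5.680 × 10^-8 cm)³ = 1.833 × 10^-22 cm³.
ρ = Z·M/(N_A·a³) = 8 × 72.63 / (6.022 × 10²³ × 1.833 × 10^-22) = 5.265 g/cm³.

5.27 g/cm³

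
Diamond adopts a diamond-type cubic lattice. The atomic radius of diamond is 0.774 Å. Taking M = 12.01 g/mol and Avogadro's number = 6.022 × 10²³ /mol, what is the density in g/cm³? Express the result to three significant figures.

In a diamond cubic lattice, nearest neighbors lie along the body diagonal with √3·a = 8r, giving a = 3.575 Å = 3.575 × 10^-8 cm.
With Z = 8, ρ = Z·M/(N_A·a³) = 8 × 12.01 / (6.022 × 10²³ × 4.569 × 10^-23) = 3.492 g/cm³.

3.49 g/cm³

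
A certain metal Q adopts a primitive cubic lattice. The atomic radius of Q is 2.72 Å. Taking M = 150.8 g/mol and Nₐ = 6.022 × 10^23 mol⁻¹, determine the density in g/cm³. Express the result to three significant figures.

1.56 g/cm³

In a simple cubic lattice, atoms touch along the cell edge, so a = 2r, giving a = 5.440 Å = 5.440 × 10^-8 cm.
With Z = 1, ρ = Z·M/(N_A·a³) = 1 × 150.8 / (6.022 × 10²³ × 1.610 × 10^-22) = 1.555 g/cm³.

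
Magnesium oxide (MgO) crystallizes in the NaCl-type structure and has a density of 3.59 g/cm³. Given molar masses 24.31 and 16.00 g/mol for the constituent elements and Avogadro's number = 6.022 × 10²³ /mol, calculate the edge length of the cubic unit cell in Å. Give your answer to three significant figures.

M(MgO) = 40.31 g/mol; Z = 4 formula units per cell.
a³ = Z·M/(N_A·ρ) = 4 × 40.31 / (6.022 × 10²³ × 3.59) = 7.458 × 10^-23 cm³, so a = 4.209 × 10^-8 cm = 4.21 Å.

4.21 Å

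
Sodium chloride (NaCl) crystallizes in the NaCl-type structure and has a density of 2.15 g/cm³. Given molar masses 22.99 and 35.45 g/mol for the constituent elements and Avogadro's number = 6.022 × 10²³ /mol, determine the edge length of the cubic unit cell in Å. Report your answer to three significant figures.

5.65 Å

M(NaCl) = 58.44 g/mol; Z = 4 formula units per cell.
a³ = Z·M/(N_A·ρ) = 4 × 58.44 / (6.022 × 10²³ × 2.15) = 1.805 × 10^-22 cm³, so a = 5.652 × 10^-8 cm = 5.65 Å.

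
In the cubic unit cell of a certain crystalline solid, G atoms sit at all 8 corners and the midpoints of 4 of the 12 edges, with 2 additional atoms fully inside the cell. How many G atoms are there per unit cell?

4

Corner atoms are shared by 8 cells (1/8 each), edge atoms by 4 (1/4 each), interior atoms are unshared.
Net atoms = 8 × 1/8 + 4 × 1/4 + 2 = 1 + 1 + 2 = 4.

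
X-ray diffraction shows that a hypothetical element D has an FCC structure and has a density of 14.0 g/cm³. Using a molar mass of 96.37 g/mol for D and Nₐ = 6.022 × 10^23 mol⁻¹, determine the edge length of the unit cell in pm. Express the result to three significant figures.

358 pm

With Z = 4 atoms per FCC cell, a³ = Z·M/(N_A·ρ) = 4 × 96.37 / (6.022 × 10²³ × 14.00 g/cm³) = 4.572 × 10^-23 cm³.
a = (4.572 × 10^-23)^(1/3) = 3.576 × 10^-8 cm = 358 pm.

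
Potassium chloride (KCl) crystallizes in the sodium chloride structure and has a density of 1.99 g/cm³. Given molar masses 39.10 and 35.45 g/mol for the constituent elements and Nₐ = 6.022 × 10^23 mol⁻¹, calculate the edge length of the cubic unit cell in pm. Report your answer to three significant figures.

629 pm

M(KCl) = 74.55 g/mol; Z = 4 formula units per cell.
a³ = Z·M/(N_A·ρ) = 4 × 74.55 / (6.022 × 10²³ × 1.99) = 2.488 × 10^-22 cm³, so a = 6.290 × 10^-8 cm = 629 pm.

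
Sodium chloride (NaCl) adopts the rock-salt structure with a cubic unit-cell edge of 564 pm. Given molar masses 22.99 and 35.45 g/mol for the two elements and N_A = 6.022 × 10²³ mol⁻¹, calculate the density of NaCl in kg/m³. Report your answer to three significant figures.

2160 kg/m³

The rock-salt structure contains Z = 4 formula units per cell; M(NaCl) = 22.99 + 35.45 = 58.44 g/mol.
a³ = (5.640 × 10^-8 cm)³ = 1.794 × 10^-22 cm³.
ρ = 4 × 58.44 / (6.022 × 10²³ × 1.794 × 10^-22) = 2.164 g/cm³ = 2160 kg/m³.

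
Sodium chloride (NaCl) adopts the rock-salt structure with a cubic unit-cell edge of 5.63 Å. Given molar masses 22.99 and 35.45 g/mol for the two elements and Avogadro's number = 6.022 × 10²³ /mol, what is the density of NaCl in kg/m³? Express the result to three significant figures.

The rock-salt structure contains Z = 4 formula units per cell; M(NaCl) = 22.99 + 35.45 = 58.44 g/mol.
a³ = (5.630 × 10^-8 cm)³ = 1.785 × 10^-22 cm³.
ρ = 4 × 58.44 / (6.022 × 10²³ × 1.785 × 10^-22) = 2.175 g/cm³ = 2180 kg/m³.

2180 kg/m³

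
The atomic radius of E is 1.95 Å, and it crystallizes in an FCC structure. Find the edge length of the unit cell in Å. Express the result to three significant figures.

In an FCC lattice, atoms touch along the face diagonal, so √2·a = 4r.
a = 4r/√2 = 4 × 1.95 / 1.4142 = 5.52 Å.

5.52 Å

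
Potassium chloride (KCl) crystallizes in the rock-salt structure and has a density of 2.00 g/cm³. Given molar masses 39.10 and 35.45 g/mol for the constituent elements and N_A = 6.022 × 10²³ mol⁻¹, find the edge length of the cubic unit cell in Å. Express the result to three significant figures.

6.28 Å

M(KCl) = 74.55 g/mol; Z = 4 formula units per cell.
a³ = Z·M/(N_A·ρ) = 4 × 74.55 / (6.022 × 10²³ × 2.00) = 2.476 × 10^-22 cm³, so a = 6.279 × 10^-8 cm = 6.28 Å.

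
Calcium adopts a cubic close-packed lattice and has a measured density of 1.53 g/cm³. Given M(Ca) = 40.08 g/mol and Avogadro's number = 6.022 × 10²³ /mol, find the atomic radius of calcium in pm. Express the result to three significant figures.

For an FCC cell (Z = 4), a³ = Z·M/(N_A·ρ) = 4 × 40.08 / (6.022 × 10²³ × 1.530) = 1.740 × 10^-22 cm³, so a = 5.583 × 10^-8 cm = 558.3 pm.
Atoms touch along the face diagonal, so √2·a = 4r, so r = 0.3536 × a = 197 pm.

197 pm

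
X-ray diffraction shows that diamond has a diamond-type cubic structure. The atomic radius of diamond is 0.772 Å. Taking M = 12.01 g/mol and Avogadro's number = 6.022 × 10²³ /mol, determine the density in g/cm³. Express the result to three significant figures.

3.52 g/cm³

In a diamond cubic lattice, nearest neighbors lie along the body diagonal with √3·a = 8r, giving a = 3.566 Å = 3.566 × 10^-8 cm.
With Z = 8, ρ = Z·M/(N_A·a³) = 8 × 12.01 / (6.022 × 10²³ × 4.534 × 10^-23) = 3.519 g/cm³.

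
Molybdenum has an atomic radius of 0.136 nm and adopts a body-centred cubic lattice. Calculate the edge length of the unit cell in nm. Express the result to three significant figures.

0.314 nm

In a BCC lattice, atoms touch along the body diagonal, so √3·a = 4r.
a = 4r/√3 = 4 × 0.136 / 1.7321 = 0.314 nm.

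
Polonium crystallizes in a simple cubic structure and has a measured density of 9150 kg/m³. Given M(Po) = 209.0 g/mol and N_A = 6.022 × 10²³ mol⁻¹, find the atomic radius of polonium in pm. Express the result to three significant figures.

168 pm

For a simple cubic cell (Z = 1), a³ = Z·M/(N_A·ρ) = 1 × 209.0 / (6.022 × 10²³ × 9.150) = 3.793 × 10^-23 cm³, so a = 3.360 × 10^-8 cm = 336.0 pm.
Atoms touch along the cell edge, so a = 2r, so r = 0.5000 × a = 168 pm.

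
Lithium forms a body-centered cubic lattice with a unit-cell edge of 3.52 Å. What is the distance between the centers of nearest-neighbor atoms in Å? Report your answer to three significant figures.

In a BCC structure, atoms touch along the body diagonal, so √3·a = 4r; the nearest-neighbor distance equals 2r = 0.8660·a.
d = 0.8660 × 3.52 = 3.05 Å.

3.05 Å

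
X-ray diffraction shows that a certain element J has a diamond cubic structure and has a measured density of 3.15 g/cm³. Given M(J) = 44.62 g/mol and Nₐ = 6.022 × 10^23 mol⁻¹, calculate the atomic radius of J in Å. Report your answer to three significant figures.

1.24 Å

For a diamond cubic cell (Z = 8), a³ = Z·M/(N_A·ρ) = 8 × 44.62 / (6.022 × 10²³ × 3.150) = 1.882 × 10^-22 cm³, so a = 5.730 × 10^-8 cm = 5.730 Å.
Nearest neighbors lie along the body diagonal with √3·a = 8r, so r = 0.2165 × a = 1.24 Å.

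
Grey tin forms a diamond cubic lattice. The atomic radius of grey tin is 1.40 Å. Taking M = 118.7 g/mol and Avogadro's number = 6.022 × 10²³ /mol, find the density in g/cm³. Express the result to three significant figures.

5.83 g/cm³

In a diamond cubic lattice, nearest neighbors lie along the body diagonal with √3·a = 8r, giving a = 6.466 Å = 6.466 × 10^-8 cm.
With Z = 8, ρ = Z·M/(N_A·a³) = 8 × 118.7 / (6.022 × 10²³ × 2.704 × 10^-22) = 5.832 g/cm³.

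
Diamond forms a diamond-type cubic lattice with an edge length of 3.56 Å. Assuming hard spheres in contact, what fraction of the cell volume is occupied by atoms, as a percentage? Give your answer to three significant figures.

34.0%

In a diamond cubic lattice nearest neighbors lie along the body diagonal with √3·a = 8r, so r = 0.2165a = 0.7708 Å.
Packing fraction = Z·(4/3)πr³ / a³ = 8 × (4/3)π × (0.7708)³ / (3.56)³ = 0.3401 = 34.0%.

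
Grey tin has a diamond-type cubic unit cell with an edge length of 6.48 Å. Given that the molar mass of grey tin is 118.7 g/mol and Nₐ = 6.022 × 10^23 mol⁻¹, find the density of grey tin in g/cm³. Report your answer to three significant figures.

5.80 g/cm³

A diamond cubic unit cell contains Z = 8 atoms.
Cell volume: a³ = (6.48 Å)³ = (6.480 × 10^-8 cm)³ = 2.721 × 10^-22 cm³.
ρ = Z·M/(N_A·a³) = 8 × 118.7 / (6.022 × 10²³ × 2.721 × 10^-22) = 5.795 g/cm³.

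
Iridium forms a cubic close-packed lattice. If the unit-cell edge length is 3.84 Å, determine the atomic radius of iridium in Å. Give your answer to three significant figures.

1.36 Å

In an FCC lattice, atoms touch along the face diagonal, so √2·a = 4r.
r = √2·a/4 = 1.4142 × 3.84 / 4 = 1.36 Å.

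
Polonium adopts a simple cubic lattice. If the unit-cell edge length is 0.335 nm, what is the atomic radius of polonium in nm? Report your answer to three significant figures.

In a simple cubic lattice, atoms touch along the cell edge, so a = 2r.
r = a/2 = 0.335/2 = 0.168 nm.

0.168 nm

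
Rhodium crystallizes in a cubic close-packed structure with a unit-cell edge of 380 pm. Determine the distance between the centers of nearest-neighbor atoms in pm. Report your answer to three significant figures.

269 pm

In an FCC structure, atoms touch along the face diagonal, so √2·a = 4r; the nearest-neighbor distance equals 2r = 0.7071·a.
d = 0.7071 × 380 = 269 pm.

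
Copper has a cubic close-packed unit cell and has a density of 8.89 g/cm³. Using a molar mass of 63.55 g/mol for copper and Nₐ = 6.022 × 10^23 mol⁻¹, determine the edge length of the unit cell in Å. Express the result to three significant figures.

3.62 Å

With Z = 4 atoms per FCC cell, a³ = Z·M/(N_A·ρ) = 4 × 63.55 / (6.022 × 10²³ × 8.890 g/cm³) = 4.748 × 10^-23 cm³.
a = (4.748 × 10^-23)^(1/3) = 3.621 × 10^-8 cm = 3.62 Å.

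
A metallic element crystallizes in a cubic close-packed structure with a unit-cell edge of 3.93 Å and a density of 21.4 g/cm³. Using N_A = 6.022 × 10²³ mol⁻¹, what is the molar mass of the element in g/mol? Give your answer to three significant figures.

196 g/mol

An FCC cell has Z = 4 atoms; a = 3.930 × 10^-8 cm.
M = ρ·N_A·a³/Z = 21.4 × 6.022 × 10²³ × 6.070 × 10^-23 / 4 = 196 g/mol.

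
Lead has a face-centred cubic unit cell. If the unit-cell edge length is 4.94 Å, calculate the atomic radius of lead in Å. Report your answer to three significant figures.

1.75 Å

In an FCC lattice, atoms touch along the face diagonal, so √2·a = 4r.
r = √2·a/4 = 1.4142 × 4.94 / 4 = 1.75 Å.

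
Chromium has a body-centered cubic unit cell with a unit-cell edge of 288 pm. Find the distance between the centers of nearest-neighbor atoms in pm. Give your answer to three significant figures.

249 pm

In a BCC structure, atoms touch along the body diagonal, so √3·a = 4r; the nearest-neighbor distance equals 2r = 0.8660·a.
d = 0.8660 × 288 = 249 pm.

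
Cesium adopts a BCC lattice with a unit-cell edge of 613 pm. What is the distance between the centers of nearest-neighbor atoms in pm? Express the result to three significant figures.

In a BCC structure, atoms touch along the body diagonal, so √3·a = 4r; the nearest-neighbor distance equals 2r = 0.8660·a.
d = 0.8660 × 613 = 531 pm.

531 pm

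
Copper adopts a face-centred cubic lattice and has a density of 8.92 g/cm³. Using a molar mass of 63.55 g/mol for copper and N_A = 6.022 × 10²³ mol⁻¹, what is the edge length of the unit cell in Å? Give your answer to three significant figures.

3.62 Å

With Z = 4 atoms per FCC cell, a³ = Z·M/(N_A·ρ) = 4 × 63.55 / (6.022 × 10²³ × 8.920 g/cm³) = 4.732 × 10^-23 cm³.
a = (4.732 × 10^-23)^(1/3) = 3.617 × 10^-8 cm = 3.62 Å.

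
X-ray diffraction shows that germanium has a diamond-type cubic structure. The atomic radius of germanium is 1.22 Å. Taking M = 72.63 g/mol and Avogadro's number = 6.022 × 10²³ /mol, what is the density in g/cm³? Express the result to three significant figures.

In a diamond cubic lattice, nearest neighbors lie along the body diagonal with √3·a = 8r, giving a = 5.635 Å = 5.635 × 10^-8 cm.
With Z = 8, ρ = Z·M/(N_A·a³) = 8 × 72.63 / (6.022 × 10²³ × 1.789 × 10^-22) = 5.393 g/cm³.

5.39 g/cm³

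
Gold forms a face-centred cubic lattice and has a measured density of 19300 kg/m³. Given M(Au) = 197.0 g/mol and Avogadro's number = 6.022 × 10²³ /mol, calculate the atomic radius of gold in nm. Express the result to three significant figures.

0.144 nm

For an FCC cell (Z = 4), a³ = Z·M/(N_A·ρ) = 4 × 197.0 / (6.022 × 10²³ × 19.30) = 6.780 × 10^-23 cm³, so a = 4.078 × 10^-8 cm = 0.4078 nm.
Atoms touch along the face diagonal, so √2·a = 4r, so r = 0.3536 × a = 0.144 nm.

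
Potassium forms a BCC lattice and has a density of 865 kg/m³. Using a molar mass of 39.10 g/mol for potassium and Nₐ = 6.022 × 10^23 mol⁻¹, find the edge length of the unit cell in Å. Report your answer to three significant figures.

5.31 Å

With Z = 2 atoms per BCC cell, a³ = Z·M/(N_A·ρ) = 2 × 39.10 / (6.022 × 10²³ × 0.8650 g/cm³) = 1.501 × 10^-22 cm³.
a = (1.501 × 10^-22)^(1/3) = 5.315 × 10^-8 cm = 5.31 Å.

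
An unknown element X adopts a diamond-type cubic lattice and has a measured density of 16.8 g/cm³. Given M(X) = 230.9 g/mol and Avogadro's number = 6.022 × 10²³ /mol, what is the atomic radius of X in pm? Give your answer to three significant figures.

For a diamond cubic cell (Z = 8), a³ = Z·M/(N_A·ρ) = 8 × 230.9 / (6.022 × 10²³ × 16.80) = 1.826 × 10^-22 cm³, so a = 5.673 × 10^-8 cm = 567.3 pm.
Nearest neighbors lie along the body diagonal with √3·a = 8r, so r = 0.2165 × a = 123 pm.

123 pm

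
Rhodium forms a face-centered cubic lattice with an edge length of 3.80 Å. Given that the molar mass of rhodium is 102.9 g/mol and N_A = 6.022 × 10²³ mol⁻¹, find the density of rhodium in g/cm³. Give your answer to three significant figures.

12.5 g/cm³

An FCC unit cell contains Z = 4 atoms.
Cell volume: a³ = (3.80 Å)³ = (3.800 × 10^-8 cm)³ = 5.487 × 10^-23 cm³.
ρ = Z·M/(N_A·a³) = 4 × 102.9 / (6.022 × 10²³ × 5.487 × 10^-23) = 12.46 g/cm³.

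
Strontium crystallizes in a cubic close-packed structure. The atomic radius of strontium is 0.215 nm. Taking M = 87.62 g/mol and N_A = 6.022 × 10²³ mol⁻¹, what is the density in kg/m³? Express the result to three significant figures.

In an FCC lattice, atoms touch along the face diagonal, so √2·a = 4r, giving a = 0.6081 nm = 6.081 × 10^-8 cm.
With Z = 4, ρ = Z·M/(N_A·a³) = 4 × 87.62 / (6.022 × 10²³ × 2.249 × 10^-22) = 2.588 g/cm³ = 2590 kg/m³.

2590 kg/m³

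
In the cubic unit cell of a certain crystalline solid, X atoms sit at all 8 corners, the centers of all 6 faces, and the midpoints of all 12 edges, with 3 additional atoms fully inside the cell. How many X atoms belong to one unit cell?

Corner atoms are shared by 8 cells (1/8 each), face atoms by 2 (1/2 each), edge atoms by 4 (1/4 each), interior atoms are unshared.
Net atoms = 8 × 1/8 + 6 × 1/2 + 12 × 1/4 + 3 = 1 + 3 + 3 + 3 = 10.

10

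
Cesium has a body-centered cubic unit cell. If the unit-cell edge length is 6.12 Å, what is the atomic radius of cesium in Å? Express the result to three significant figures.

In a BCC lattice, atoms touch along the body diagonal, so √3·a = 4r.
r = √3·a/4 = 1.7321 × 6.12 / 4 = 2.65 Å.

2.65 Å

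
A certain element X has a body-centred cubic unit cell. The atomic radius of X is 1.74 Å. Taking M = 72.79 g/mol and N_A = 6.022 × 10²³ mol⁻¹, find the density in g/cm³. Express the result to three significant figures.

In a BCC lattice, atoms touch along the body diagonal, so √3·a = 4r, giving a = 4.018 Å = 4.018 × 10^-8 cm.
With Z = 2, ρ = Z·M/(N_A·a³) = 2 × 72.79 / (6.022 × 10²³ × 6.489 × 10^-23) = 3.726 g/cm³.

3.73 g/cm³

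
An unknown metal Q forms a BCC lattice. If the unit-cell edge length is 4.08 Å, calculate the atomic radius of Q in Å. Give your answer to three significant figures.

1.77 Å

In a BCC lattice, atoms touch along the body diagonal, so √3·a = 4r.
r = √3·a/4 = 1.7321 × 4.08 / 4 = 1.77 Å.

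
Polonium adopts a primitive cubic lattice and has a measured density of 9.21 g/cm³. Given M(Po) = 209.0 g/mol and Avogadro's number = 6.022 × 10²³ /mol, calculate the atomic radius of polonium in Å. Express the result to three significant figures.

1.68 Å

For a simple cubic cell (Z = 1), a³ = Z·M/(N_A·ρ) = 1 × 209.0 / (6.022 × 10²³ × 9.210) = 3.768 × 10^-23 cm³, so a = 3.353 × 10^-8 cm = 3.353 Å.
Atoms touch along the cell edge, so a = 2r, so r = 0.5000 × a = 1.68 Å.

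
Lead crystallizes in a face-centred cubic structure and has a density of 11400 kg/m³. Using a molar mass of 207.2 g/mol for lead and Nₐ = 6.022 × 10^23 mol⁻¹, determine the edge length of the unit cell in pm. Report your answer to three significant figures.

With Z = 4 atoms per FCC cell, a³ = Z·M/(N_A·ρ) = 4 × 207.2 / (6.022 × 10²³ × 11.40 g/cm³) = 1.207 × 10^-22 cm³.
a = (1.207 × 10^-22)^(1/3) = 4.942 × 10^-8 cm = 494 pm.

494 pm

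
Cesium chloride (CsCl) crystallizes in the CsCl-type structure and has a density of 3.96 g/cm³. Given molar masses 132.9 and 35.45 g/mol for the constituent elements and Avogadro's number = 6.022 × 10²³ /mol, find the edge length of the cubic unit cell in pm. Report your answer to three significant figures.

M(CsCl) = 168.35 g/mol; Z = 1 formula unit per cell.
a³ = Z·M/(N_A·ρ) = 1 × 168.35 / (6.022 × 10²³ × 3.96) = 7.060 × 10^-23 cm³, so a = 4.133 × 10^-8 cm = 413 pm.

413 pm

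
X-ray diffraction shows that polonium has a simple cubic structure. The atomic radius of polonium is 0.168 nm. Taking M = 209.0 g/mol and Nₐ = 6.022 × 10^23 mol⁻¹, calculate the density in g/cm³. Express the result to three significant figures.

9.15 g/cm³

In a simple cubic lattice, atoms touch along the cell edge, so a = 2r, giving a = 0.3360 nm = 3.360 × 10^-8 cm.
With Z = 1, ρ = Z·M/(N_A·a³) = 1 × 209.0 / (6.022 × 10²³ × 3.793 × 10^-23) = 9.149 g/cm³.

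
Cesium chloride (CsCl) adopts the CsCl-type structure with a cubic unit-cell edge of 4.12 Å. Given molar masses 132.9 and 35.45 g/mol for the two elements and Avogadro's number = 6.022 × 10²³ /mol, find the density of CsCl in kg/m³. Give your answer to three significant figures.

The CsCl-type structure contains Z = 1 formula unit per cell; M(CsCl) = 132.9 + 35.45 = 168.35 g/mol.
a³ = (4.120 × 10^-8 cm)³ = 6.993 × 10^-23 cm³.
ρ = 1 × 168.35 / (6.022 × 10²³ × 6.993 × 10^-23) = 3.997 g/cm³ = 4000 kg/m³.

4000 kg/m³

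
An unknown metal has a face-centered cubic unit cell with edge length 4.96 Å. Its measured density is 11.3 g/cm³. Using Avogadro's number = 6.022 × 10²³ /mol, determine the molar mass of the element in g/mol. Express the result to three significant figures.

208 g/mol

An FCC cell has Z = 4 atoms; a = 4.960 × 10^-8 cm.
M = ρ·N_A·a³/Z = 11.3 × 6.022 × 10²³ × 1.220 × 10^-22 / 4 = 208 g/mol.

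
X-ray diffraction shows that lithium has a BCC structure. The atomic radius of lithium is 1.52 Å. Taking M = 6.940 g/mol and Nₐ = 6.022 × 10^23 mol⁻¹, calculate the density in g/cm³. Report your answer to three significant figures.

In a BCC lattice, atoms touch along the body diagonal, so √3·a = 4r, giving a = 3.510 Å = 3.510 × 10^-8 cm.
With Z = 2, ρ = Z·M/(N_A·a³) = 2 × 6.940 / (6.022 × 10²³ × 4.325 × 10^-23) = 0.5329 g/cm³.

0.533 g/cm³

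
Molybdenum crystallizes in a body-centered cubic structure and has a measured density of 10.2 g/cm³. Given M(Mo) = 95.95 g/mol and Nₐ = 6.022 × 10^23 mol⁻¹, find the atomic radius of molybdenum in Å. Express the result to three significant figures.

1.36 Å

For a BCC cell (Z = 2), a³ = Z·M/(N_A·ρ) = 2 × 95.95 / (6.022 × 10²³ × 10.20) = 3.124 × 10^-23 cm³, so a = 3.150 × 10^-8 cm = 3.150 Å.
Atoms touch along the body diagonal, so √3·a = 4r, so r = 0.4330 × a = 1.36 Å.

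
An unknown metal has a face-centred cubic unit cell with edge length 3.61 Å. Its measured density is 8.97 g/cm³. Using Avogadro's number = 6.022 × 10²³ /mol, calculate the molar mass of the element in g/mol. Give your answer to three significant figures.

An FCC cell has Z = 4 atoms; a = 3.610 × 10^-8 cm.
M = ρ·N_A·a³/Z = 8.97 × 6.022 × 10²³ × 4.705 × 10^-23 / 4 = 63.5 g/mol.

63.5 g/mol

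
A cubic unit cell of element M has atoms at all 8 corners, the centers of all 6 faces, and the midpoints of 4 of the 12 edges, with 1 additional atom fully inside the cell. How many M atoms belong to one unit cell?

6

Corner atoms are shared by 8 cells (1/8 each), face atoms by 2 (1/2 each), edge atoms by 4 (1/4 each), interior atoms are unshared.
Net atoms = 8 × 1/8 + 6 × 1/2 + 4 × 1/4 + 1 = 1 + 3 + 1 + 1 = 6.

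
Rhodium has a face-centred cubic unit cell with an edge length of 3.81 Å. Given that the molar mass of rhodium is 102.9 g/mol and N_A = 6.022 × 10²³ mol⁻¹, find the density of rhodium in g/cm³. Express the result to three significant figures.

An FCC unit cell contains Z = 4 atoms.
Cell volume: a³ = (3.81 Å)³ = (3.810 × 10^-8 cm)³ = 5.531 × 10^-23 cm³.
ρ = Z·M/(N_A·a³) = 4 × 102.9 / (6.022 × 10²³ × 5.531 × 10^-23) = 12.36 g/cm³.

12.4 g/cm³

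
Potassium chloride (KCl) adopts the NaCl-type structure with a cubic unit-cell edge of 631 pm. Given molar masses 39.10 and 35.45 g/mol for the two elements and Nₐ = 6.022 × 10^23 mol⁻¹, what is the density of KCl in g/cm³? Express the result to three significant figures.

1.97 g/cm³

The NaCl-type structure contains Z = 4 formula units per cell; M(KCl) = 39.10 + 35.45 = 74.55 g/mol.
a³ = (6.310 × 10^-8 cm)³ = 2.512 × 10^-22 cm³.
ρ = 4 × 74.55 / (6.022 × 10²³ × 2.512 × 10^-22) = 1.971 g/cm³.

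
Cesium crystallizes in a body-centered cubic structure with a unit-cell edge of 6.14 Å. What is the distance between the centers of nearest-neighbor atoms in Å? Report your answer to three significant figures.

In a BCC structure, atoms touch along the body diagonal, so √3·a = 4r; the nearest-neighbor distance equals 2r = 0.8660·a.
d = 0.8660 × 6.14 = 5.32 Å.

5.32 Å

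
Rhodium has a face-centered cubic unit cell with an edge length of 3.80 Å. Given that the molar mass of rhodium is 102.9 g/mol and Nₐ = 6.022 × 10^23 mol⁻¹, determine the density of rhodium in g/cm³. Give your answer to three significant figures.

An FCC unit cell contains Z = 4 atoms.
Cell volume: a³ = (3.80 Å)³ = (3.800 × 10^-8 cm)³ = 5.487 × 10^-23 cm³.
ρ = Z·M/(N_A·a³) = 4 × 102.9 / (6.022 × 10²³ × 5.487 × 10^-23) = 12.46 g/cm³.

12.5 g/cm³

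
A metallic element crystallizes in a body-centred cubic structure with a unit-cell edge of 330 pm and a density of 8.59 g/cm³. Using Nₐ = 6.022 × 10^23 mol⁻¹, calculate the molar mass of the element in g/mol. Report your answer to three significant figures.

92.9 g/mol

A BCC cell has Z = 2 atoms; a = 3.300 × 10^-8 cm.
M = ρ·N_A·a³/Z = 8.59 × 6.022 × 10²³ × 3.594 × 10^-23 / 2 = 92.9 g/mol.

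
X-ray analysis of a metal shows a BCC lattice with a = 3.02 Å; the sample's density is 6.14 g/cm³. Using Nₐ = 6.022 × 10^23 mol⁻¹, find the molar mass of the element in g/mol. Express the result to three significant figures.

50.9 g/mol

A BCC cell has Z = 2 atoms; a = 3.020 × 10^-8 cm.
M = ρ·N_A·a³/Z = 6.14 × 6.022 × 10²³ × 2.754 × 10^-23 / 2 = 50.9 g/mol.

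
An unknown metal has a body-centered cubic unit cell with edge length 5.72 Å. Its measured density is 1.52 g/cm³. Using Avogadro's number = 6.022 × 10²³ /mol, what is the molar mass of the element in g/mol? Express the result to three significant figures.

A BCC cell has Z = 2 atoms; a = 5.720 × 10^-8 cm.
M = ρ·N_A·a³/Z = 1.52 × 6.022 × 10²³ × 1.871 × 10^-22 / 2 = 85.7 g/mol.

85.7 g/mol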